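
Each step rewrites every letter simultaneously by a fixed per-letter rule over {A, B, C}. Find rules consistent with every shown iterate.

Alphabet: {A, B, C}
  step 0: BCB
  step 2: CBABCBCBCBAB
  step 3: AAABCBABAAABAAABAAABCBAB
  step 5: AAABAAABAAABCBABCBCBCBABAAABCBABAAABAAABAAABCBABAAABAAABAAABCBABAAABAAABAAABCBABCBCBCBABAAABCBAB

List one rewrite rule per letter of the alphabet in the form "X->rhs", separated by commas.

A->CB, B->AB, C->AA

  step 2 ⇒ step 3: CBABCBCBCBAB ⇒ AA·AB·CB·AB·AA·AB·AA·AB·AA·AB·CB·AB
    A ↦ CB
    B ↦ AB
    C ↦ AA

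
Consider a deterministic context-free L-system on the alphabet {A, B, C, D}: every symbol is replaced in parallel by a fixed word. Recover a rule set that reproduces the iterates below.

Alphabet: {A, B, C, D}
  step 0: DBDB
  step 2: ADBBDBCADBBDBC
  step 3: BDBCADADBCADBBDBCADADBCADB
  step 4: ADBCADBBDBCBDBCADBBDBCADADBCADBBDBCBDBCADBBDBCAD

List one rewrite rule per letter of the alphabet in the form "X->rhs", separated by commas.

A->BD, B->AD, C->B, D->BC

  step 3 ⇒ step 4: BDBCADADBCADBBDBCADADBCADB ⇒ AD·BC·AD·B·BD·BC·BD·BC·AD·B·BD·BC·AD·AD·BC·AD·B·BD·BC·BD·BC·AD·B·BD·BC·AD
    A ↦ BD
    B ↦ AD
    C ↦ B
    D ↦ BC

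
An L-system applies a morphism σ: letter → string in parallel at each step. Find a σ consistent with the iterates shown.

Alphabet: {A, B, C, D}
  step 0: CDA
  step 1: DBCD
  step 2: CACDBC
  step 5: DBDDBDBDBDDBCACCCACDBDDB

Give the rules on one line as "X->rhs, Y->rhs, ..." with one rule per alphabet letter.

A->D, B->AC, C->DB, D->C

  step 1 ⇒ step 2: DBCD ⇒ C·AC·DB·C
    B ↦ AC
    C ↦ DB
    D ↦ C
  step 0 ⇒ step 1: CDA ⇒ DB·C·D
    A ↦ D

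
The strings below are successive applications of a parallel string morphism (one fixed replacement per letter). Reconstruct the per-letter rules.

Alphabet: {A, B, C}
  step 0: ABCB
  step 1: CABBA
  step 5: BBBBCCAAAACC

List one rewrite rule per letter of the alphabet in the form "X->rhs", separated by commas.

A->C, B->A, C->BB

  step 0 ⇒ step 1: ABCB ⇒ C·A·BB·A
    A ↦ C
    B ↦ A
    C ↦ BB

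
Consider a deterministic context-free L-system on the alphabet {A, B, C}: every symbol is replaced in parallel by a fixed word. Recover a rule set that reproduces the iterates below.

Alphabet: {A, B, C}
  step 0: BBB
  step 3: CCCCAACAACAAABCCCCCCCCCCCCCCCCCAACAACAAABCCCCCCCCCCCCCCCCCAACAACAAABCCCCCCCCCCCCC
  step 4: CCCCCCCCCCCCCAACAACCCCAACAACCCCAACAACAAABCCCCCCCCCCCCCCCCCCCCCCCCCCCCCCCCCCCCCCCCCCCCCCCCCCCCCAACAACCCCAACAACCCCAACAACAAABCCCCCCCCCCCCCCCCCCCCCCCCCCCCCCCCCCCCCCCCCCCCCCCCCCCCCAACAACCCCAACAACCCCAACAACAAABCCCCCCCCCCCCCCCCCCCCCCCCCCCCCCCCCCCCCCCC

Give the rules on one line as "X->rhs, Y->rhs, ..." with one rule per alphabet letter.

  step 3 ⇒ step 4: CCCCAACAACAAABCCCCCCCCCCCCCCCCCAACAACAAABCCCCCCCCCCCCCCCCCAACAACAAABCCCCCCCCCCCCC ⇒ CCC·CCC·CCC·CCC·CAA·CAA·CCC·CAA·CAA·CCC·CAA·CAA·CAA·ABC·CCC·CCC·CCC·CCC·CCC·CCC·CCC·CCC·CCC·CCC·CCC·CCC·CCC·CCC·CCC·CCC·CCC·CAA·CAA·CCC·CAA·CAA·CCC·CAA·CAA·CAA·ABC·CCC·CCC·CCC·CCC·CCC·CCC·CCC·CCC·CCC·CCC·CCC·CCC·CCC·CCC·CCC·CCC·CCC·CAA·CAA·CCC·CAA·CAA·CCC·CAA·CAA·CAA·ABC·CCC·CCC·CCC·CCC·CCC·CCC·CCC·CCC·CCC·CCC·CCC·CCC·CCC
    A ↦ CAA
    B ↦ ABC
    C ↦ CCC

A->CAA, B->ABC, C->CCC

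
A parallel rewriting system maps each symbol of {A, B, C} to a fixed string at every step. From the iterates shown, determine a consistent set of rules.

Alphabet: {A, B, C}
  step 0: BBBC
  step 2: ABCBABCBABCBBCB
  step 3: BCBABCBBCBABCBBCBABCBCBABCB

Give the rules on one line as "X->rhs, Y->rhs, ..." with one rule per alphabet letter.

  step 2 ⇒ step 3: ABCBABCBABCBBCB ⇒ B·CB·AB·CB·B·CB·AB·CB·B·CB·AB·CB·CB·AB·CB
    A ↦ B
    B ↦ CB
    C ↦ AB

A->B, B->CB, C->AB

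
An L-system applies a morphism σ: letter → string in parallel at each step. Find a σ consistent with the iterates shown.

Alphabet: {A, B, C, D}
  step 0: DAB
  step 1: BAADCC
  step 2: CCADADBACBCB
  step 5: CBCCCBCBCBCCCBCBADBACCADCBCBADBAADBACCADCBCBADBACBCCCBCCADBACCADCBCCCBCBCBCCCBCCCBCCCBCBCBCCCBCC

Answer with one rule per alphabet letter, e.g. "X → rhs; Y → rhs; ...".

A->AD, B->CC, C->CB, D->BA

  step 1 ⇒ step 2: BAADCC ⇒ CC·AD·AD·BA·CB·CB
    A ↦ AD
    B ↦ CC
    C ↦ CB
    D ↦ BA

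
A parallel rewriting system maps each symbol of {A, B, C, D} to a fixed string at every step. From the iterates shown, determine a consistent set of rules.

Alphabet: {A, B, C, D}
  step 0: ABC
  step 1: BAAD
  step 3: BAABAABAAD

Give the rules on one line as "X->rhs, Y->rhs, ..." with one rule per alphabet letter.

  step 0 ⇒ step 1: ABC ⇒ BA·A·D
    A ↦ BA
    B ↦ A
    C ↦ D
    D ↦ BC  (constrained at step 1)

A->BA, B->A, C->D, D->BC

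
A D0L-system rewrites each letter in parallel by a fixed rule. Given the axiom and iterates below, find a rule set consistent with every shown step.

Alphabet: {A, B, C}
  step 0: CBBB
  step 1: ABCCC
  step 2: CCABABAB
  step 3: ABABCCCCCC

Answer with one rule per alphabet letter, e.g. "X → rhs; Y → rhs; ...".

A->C, B->C, C->AB

  step 2 ⇒ step 3: CCABABAB ⇒ AB·AB·C·C·C·C·C·C
    A ↦ C
    B ↦ C
    C ↦ AB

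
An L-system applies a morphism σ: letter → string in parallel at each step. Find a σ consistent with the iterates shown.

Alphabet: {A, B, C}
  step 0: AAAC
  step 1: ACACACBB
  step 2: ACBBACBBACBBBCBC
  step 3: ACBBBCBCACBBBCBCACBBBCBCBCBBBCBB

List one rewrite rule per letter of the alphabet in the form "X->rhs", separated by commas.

A->AC, B->BC, C->BB

  step 2 ⇒ step 3: ACBBACBBACBBBCBC ⇒ AC·BB·BC·BC·AC·BB·BC·BC·AC·BB·BC·BC·BC·BB·BC·BB
    A ↦ AC
    B ↦ BC
    C ↦ BB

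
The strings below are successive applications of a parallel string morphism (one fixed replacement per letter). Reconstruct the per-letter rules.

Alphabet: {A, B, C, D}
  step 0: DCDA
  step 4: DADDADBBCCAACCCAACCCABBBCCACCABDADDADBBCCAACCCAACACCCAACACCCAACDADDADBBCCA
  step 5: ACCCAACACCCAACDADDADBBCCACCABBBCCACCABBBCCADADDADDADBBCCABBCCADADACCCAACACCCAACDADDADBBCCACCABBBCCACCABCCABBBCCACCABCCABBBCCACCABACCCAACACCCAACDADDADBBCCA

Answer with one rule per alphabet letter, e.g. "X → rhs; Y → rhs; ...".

A->CCA, B->DAD, C->B, D->AC

  step 4 ⇒ step 5: DADDADBBCCAACCCAACCCABBBCCACCABDADDADBBCCAACCCAACACCCAACACCCAACDADDADBBCCA ⇒ AC·CCA·AC·AC·CCA·AC·DAD·DAD·B·B·CCA·CCA·B·B·B·CCA·CCA·B·B·B·CCA·DAD·DAD·DAD·B·B·CCA·B·B·CCA·DAD·AC·CCA·AC·AC·CCA·AC·DAD·DAD·B·B·CCA·CCA·B·B·B·CCA·CCA·B·CCA·B·B·B·CCA·CCA·B·CCA·B·B·B·CCA·CCA·B·AC·CCA·AC·AC·CCA·AC·DAD·DAD·B·B·CCA
    A ↦ CCA
    B ↦ DAD
    C ↦ B
    D ↦ AC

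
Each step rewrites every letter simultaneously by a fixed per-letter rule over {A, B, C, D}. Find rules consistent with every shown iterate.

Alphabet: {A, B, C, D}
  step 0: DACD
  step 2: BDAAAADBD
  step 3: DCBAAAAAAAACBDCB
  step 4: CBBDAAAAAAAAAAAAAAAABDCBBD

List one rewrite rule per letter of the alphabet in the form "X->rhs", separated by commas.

A->AA, B->D, C->B, D->CB

  step 3 ⇒ step 4: DCBAAAAAAAACBDCB ⇒ CB·B·D·AA·AA·AA·AA·AA·AA·AA·AA·B·D·CB·B·D
    A ↦ AA
    B ↦ D
    C ↦ B
    D ↦ CB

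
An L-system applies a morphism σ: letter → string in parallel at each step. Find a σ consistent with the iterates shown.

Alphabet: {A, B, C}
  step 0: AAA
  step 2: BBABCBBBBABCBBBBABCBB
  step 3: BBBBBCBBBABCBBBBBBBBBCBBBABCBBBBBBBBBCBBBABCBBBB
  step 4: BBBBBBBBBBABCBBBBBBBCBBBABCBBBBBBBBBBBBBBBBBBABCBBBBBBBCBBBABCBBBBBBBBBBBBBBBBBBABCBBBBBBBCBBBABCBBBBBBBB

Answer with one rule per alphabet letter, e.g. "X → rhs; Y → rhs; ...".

A->BCB, B->BB, C->ABC

  step 3 ⇒ step 4: BBBBBCBBBABCBBBBBBBBBCBBBABCBBBBBBBBBCBBBABCBBBB ⇒ BB·BB·BB·BB·BB·ABC·BB·BB·BB·BCB·BB·ABC·BB·BB·BB·BB·BB·BB·BB·BB·BB·ABC·BB·BB·BB·BCB·BB·ABC·BB·BB·BB·BB·BB·BB·BB·BB·BB·ABC·BB·BB·BB·BCB·BB·ABC·BB·BB·BB·BB
    A ↦ BCB
    B ↦ BB
    C ↦ ABC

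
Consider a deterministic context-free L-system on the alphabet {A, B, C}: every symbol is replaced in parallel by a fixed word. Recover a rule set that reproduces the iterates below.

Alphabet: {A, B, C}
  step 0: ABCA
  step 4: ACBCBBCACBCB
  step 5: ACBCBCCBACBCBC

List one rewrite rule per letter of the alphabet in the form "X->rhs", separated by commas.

A->AC, B->C, C->B

  step 4 ⇒ step 5: ACBCBBCACBCB ⇒ AC·B·C·B·C·C·B·AC·B·C·B·C
    A ↦ AC
    B ↦ C
    C ↦ B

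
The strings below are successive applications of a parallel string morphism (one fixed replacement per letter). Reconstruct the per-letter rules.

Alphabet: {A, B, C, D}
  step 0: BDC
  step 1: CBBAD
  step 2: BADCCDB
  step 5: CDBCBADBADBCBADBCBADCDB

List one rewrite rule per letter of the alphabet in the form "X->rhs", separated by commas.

  step 1 ⇒ step 2: CBBAD ⇒ BAD·C·C·D·B
    A ↦ D
    B ↦ C
    C ↦ BAD
    D ↦ B

A->D, B->C, C->BAD, D->B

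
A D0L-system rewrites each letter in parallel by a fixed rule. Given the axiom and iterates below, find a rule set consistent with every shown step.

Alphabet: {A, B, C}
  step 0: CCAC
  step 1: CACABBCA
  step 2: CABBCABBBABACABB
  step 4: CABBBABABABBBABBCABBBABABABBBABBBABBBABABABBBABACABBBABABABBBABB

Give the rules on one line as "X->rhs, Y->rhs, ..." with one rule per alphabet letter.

A->BB, B->BA, C->CA

  step 1 ⇒ step 2: CACABBCA ⇒ CA·BB·CA·BB·BA·BA·CA·BB
    A ↦ BB
    B ↦ BA
    C ↦ CA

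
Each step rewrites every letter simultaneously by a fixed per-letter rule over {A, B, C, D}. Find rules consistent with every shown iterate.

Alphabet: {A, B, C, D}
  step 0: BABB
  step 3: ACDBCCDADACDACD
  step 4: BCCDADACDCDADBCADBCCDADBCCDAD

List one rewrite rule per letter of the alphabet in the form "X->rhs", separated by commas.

A->BC, B->A, C->CD, D->AD

  step 3 ⇒ step 4: ACDBCCDADACDACD ⇒ BC·CD·AD·A·CD·CD·AD·BC·AD·BC·CD·AD·BC·CD·AD
    A ↦ BC
    B ↦ A
    C ↦ CD
    D ↦ AD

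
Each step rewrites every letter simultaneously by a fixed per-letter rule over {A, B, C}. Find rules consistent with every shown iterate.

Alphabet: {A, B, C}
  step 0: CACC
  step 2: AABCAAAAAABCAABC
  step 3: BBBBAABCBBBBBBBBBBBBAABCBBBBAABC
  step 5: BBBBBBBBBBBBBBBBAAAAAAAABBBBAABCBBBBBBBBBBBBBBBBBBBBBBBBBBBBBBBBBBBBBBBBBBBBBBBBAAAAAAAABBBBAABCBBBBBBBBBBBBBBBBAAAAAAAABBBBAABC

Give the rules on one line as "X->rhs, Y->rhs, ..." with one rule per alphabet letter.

A->BB, B->AA, C->BC

  step 2 ⇒ step 3: AABCAAAAAABCAABC ⇒ BB·BB·AA·BC·BB·BB·BB·BB·BB·BB·AA·BC·BB·BB·AA·BC
    A ↦ BB
    B ↦ AA
    C ↦ BC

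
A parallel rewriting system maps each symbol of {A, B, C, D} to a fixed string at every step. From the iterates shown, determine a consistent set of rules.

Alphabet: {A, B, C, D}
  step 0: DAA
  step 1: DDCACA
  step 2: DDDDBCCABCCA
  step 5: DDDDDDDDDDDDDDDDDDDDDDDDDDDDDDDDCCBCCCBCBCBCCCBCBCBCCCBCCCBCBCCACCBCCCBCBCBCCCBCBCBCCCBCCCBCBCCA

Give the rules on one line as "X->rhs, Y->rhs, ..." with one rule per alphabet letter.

  step 1 ⇒ step 2: DDCACA ⇒ DD·DD·BC·CA·BC·CA
    A ↦ CA
    C ↦ BC
    D ↦ DD
    B ↦ CC  (constrained at step 2)

A->CA, B->CC, C->BC, D->DD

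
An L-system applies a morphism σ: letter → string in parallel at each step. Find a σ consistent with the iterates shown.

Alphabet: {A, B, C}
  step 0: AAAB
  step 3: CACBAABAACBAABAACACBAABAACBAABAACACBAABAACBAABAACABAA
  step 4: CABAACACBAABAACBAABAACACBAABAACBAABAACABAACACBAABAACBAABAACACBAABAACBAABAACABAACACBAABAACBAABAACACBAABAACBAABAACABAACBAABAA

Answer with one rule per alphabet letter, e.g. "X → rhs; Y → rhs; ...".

A->BAA, B->C, C->CA

  step 3 ⇒ step 4: CACBAABAACBAABAACACBAABAACBAABAACACBAABAACBAABAACABAA ⇒ CA·BAA·CA·C·BAA·BAA·C·BAA·BAA·CA·C·BAA·BAA·C·BAA·BAA·CA·BAA·CA·C·BAA·BAA·C·BAA·BAA·CA·C·BAA·BAA·C·BAA·BAA·CA·BAA·CA·C·BAA·BAA·C·BAA·BAA·CA·C·BAA·BAA·C·BAA·BAA·CA·BAA·C·BAA·BAA
    A ↦ BAA
    B ↦ C
    C ↦ CA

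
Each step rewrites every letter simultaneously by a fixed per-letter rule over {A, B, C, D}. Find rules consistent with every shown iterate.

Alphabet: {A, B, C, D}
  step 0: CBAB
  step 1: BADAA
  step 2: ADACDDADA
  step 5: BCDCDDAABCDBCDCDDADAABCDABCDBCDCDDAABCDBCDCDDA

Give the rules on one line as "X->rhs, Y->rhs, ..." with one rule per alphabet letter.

A->DA, B->A, C->B, D->CD

  step 1 ⇒ step 2: BADAA ⇒ A·DA·CD·DA·DA
    A ↦ DA
    B ↦ A
    D ↦ CD
  step 0 ⇒ step 1: CBAB ⇒ B·A·DA·A
    C ↦ B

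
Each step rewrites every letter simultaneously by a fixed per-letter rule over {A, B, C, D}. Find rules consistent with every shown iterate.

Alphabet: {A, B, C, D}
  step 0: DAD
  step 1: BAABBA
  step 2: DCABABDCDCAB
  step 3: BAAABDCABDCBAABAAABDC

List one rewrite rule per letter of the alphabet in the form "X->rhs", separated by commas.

  step 2 ⇒ step 3: DCABABDCDCAB ⇒ BA·A·AB·DC·AB·DC·BA·A·BA·A·AB·DC
    A ↦ AB
    B ↦ DC
    C ↦ A
    D ↦ BA

A->AB, B->DC, C->A, D->BA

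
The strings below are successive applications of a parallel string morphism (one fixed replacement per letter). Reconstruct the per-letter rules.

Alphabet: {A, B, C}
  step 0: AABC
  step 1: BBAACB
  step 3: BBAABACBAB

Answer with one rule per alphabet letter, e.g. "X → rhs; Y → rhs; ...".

A->B, B->A, C->ACB

  step 0 ⇒ step 1: AABC ⇒ B·B·A·ACB
    A ↦ B
    B ↦ A
    C ↦ ACB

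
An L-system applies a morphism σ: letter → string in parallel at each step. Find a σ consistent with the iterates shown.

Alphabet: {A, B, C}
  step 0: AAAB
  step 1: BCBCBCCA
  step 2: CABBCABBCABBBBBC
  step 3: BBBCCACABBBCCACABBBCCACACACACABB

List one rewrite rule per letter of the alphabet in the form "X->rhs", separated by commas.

A->BC, B->CA, C->BB

  step 2 ⇒ step 3: CABBCABBCABBBBBC ⇒ BB·BC·CA·CA·BB·BC·CA·CA·BB·BC·CA·CA·CA·CA·CA·BB
    A ↦ BC
    B ↦ CA
    C ↦ BB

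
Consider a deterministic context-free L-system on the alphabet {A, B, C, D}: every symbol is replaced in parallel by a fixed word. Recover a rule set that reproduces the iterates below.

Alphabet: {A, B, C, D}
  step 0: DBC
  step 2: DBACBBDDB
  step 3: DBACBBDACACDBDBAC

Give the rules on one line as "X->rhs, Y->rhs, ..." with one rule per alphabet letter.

A->BB, B->AC, C->D, D->DB

  step 2 ⇒ step 3: DBACBBDDB ⇒ DB·AC·BB·D·AC·AC·DB·DB·AC
    A ↦ BB
    B ↦ AC
    C ↦ D
    D ↦ DB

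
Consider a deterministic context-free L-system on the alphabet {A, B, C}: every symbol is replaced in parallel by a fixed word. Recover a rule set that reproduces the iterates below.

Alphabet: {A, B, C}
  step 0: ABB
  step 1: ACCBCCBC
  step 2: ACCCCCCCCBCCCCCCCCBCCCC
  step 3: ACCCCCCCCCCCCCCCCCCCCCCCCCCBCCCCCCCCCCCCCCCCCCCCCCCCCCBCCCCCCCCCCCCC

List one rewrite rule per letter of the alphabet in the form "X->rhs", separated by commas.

  step 2 ⇒ step 3: ACCCCCCCCBCCCCCCCCBCCCC ⇒ AC·CCC·CCC·CCC·CCC·CCC·CCC·CCC·CCC·CBC·CCC·CCC·CCC·CCC·CCC·CCC·CCC·CCC·CBC·CCC·CCC·CCC·CCC
    A ↦ AC
    B ↦ CBC
    C ↦ CCC

A->AC, B->CBC, C->CCC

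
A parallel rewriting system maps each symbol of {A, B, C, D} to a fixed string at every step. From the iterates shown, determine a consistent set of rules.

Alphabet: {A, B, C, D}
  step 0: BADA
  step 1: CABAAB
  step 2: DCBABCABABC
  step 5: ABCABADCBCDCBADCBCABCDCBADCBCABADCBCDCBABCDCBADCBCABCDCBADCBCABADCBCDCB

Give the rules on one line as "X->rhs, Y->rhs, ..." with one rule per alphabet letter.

A->AB, B->C, C->DCB, D->A

  step 1 ⇒ step 2: CABAAB ⇒ DCB·AB·C·AB·AB·C
    A ↦ AB
    B ↦ C
    C ↦ DCB
  step 0 ⇒ step 1: BADA ⇒ C·AB·A·AB
    D ↦ A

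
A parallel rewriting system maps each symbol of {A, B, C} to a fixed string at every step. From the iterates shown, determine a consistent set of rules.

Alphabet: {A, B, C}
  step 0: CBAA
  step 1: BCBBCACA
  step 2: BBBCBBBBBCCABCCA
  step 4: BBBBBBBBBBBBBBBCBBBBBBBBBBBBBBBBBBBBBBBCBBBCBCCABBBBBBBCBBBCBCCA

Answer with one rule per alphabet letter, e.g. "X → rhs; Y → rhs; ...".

  step 1 ⇒ step 2: BCBBCACA ⇒ BB·BC·BB·BB·BC·CA·BC·CA
    A ↦ CA
    B ↦ BB
    C ↦ BC

A->CA, B->BB, C->BC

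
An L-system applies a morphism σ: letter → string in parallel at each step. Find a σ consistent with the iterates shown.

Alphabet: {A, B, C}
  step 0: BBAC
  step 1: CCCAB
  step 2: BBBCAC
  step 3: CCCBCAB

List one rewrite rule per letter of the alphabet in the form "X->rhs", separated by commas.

A->CA, B->C, C->B

  step 2 ⇒ step 3: BBBCAC ⇒ C·C·C·B·CA·B
    A ↦ CA
    B ↦ C
    C ↦ B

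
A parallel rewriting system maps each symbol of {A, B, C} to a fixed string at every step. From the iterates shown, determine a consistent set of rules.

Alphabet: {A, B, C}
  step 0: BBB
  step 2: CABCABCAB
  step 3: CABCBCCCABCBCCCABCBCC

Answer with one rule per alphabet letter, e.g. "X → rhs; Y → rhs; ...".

A->CBC, B->C, C->CAB

  step 2 ⇒ step 3: CABCABCAB ⇒ CAB·CBC·C·CAB·CBC·C·CAB·CBC·C
    A ↦ CBC
    B ↦ C
    C ↦ CAB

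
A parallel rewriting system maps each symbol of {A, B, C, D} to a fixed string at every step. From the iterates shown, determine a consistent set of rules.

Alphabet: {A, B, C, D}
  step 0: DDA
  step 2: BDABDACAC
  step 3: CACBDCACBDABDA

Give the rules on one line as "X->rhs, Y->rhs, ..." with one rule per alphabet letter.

  step 2 ⇒ step 3: BDABDACAC ⇒ C·AC·BD·C·AC·BD·A·BD·A
    A ↦ BD
    B ↦ C
    C ↦ A
    D ↦ AC

A->BD, B->C, C->A, D->AC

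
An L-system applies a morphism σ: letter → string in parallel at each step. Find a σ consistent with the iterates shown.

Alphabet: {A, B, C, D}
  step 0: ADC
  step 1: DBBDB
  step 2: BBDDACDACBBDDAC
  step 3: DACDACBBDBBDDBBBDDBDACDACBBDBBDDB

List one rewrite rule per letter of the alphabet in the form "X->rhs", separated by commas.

A->D, B->DAC, C->B, D->BBD

  step 2 ⇒ step 3: BBDDACDACBBDDAC ⇒ DAC·DAC·BBD·BBD·D·B·BBD·D·B·DAC·DAC·BBD·BBD·D·B
    A ↦ D
    B ↦ DAC
    C ↦ B
    D ↦ BBD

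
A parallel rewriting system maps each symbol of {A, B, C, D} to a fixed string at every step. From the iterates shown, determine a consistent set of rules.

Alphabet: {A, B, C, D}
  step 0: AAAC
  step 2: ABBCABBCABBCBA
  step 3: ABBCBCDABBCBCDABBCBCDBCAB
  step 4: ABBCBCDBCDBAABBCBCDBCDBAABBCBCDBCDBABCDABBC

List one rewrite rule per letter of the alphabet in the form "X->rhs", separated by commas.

  step 3 ⇒ step 4: ABBCBCDABBCBCDABBCBCDBCAB ⇒ AB·BC·BC·D·BC·D·BA·AB·BC·BC·D·BC·D·BA·AB·BC·BC·D·BC·D·BA·BC·D·AB·BC
    A ↦ AB
    B ↦ BC
    C ↦ D
    D ↦ BA

A->AB, B->BC, C->D, D->BA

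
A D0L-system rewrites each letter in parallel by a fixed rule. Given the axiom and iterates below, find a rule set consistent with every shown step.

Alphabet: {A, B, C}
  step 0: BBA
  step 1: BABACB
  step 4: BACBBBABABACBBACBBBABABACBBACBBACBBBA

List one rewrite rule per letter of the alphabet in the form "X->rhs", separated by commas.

A->CB, B->BA, C->B

  step 0 ⇒ step 1: BBA ⇒ BA·BA·CB
    A ↦ CB
    B ↦ BA
    C ↦ B  (constrained at step 1)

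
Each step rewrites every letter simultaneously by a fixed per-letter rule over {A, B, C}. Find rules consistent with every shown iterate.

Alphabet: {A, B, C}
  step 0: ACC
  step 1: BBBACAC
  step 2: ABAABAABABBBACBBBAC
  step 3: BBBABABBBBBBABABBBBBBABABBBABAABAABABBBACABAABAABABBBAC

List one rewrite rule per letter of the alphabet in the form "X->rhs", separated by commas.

  step 2 ⇒ step 3: ABAABAABABBBACBBBAC ⇒ BBB·ABA·BBB·BBB·ABA·BBB·BBB·ABA·BBB·ABA·ABA·ABA·BBB·AC·ABA·ABA·ABA·BBB·AC
    A ↦ BBB
    B ↦ ABA
    C ↦ AC

A->BBB, B->ABA, C->AC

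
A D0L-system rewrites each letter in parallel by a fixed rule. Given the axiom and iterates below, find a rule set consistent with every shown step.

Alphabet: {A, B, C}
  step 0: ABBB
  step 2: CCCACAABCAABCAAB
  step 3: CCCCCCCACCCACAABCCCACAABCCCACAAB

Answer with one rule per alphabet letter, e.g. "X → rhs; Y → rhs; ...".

A->CA, B->AB, C->CC

  step 2 ⇒ step 3: CCCACAABCAABCAAB ⇒ CC·CC·CC·CA·CC·CA·CA·AB·CC·CA·CA·AB·CC·CA·CA·AB
    A ↦ CA
    B ↦ AB
    C ↦ CC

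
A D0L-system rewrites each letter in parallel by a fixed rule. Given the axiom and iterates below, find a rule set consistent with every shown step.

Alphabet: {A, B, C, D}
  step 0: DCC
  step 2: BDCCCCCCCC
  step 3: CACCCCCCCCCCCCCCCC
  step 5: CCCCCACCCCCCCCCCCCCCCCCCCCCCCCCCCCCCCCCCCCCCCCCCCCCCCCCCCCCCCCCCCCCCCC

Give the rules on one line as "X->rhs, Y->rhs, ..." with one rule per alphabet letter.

A->BD, B->C, C->CC, D->A

  step 2 ⇒ step 3: BDCCCCCCCC ⇒ C·A·CC·CC·CC·CC·CC·CC·CC·CC
    B ↦ C
    C ↦ CC
    D ↦ A
    A ↦ BD  (constrained at step 3)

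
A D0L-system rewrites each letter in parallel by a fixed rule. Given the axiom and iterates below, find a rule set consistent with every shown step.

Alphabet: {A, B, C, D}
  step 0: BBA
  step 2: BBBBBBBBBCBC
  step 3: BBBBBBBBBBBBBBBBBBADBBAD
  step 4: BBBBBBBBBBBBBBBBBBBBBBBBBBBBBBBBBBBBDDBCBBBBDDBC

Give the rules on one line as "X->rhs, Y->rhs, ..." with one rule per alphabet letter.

  step 3 ⇒ step 4: BBBBBBBBBBBBBBBBBBADBBAD ⇒ BB·BB·BB·BB·BB·BB·BB·BB·BB·BB·BB·BB·BB·BB·BB·BB·BB·BB·DD·BC·BB·BB·DD·BC
    A ↦ DD
    B ↦ BB
    D ↦ BC
  step 2 ⇒ step 3: BBBBBBBBBCBC ⇒ BB·BB·BB·BB·BB·BB·BB·BB·BB·AD·BB·AD
    C ↦ AD

A->DD, B->BB, C->AD, D->BC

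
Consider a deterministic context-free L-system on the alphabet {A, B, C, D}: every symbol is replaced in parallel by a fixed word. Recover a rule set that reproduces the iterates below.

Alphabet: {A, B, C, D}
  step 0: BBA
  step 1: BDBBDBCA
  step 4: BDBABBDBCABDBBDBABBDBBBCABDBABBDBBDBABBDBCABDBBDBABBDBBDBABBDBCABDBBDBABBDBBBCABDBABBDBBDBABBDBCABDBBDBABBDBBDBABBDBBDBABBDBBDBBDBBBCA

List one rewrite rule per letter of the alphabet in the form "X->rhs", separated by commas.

  step 0 ⇒ step 1: BBA ⇒ BDB·BDB·CA
    A ↦ CA
    B ↦ BDB
    C ↦ BB  (constrained at step 1)
    D ↦ AB  (constrained at step 1)

A->CA, B->BDB, C->BB, D->AB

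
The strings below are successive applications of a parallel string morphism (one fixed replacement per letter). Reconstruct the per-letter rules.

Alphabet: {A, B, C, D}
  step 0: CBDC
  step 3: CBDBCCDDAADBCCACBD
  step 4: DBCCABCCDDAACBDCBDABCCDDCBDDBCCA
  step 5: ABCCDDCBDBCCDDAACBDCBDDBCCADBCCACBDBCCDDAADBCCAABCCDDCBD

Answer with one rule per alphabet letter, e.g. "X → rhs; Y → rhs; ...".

A->CBD, B->BCC, C->D, D->A

  step 4 ⇒ step 5: DBCCABCCDDAACBDCBDABCCDDCBDDBCCA ⇒ A·BCC·D·D·CBD·BCC·D·D·A·A·CBD·CBD·D·BCC·A·D·BCC·A·CBD·BCC·D·D·A·A·D·BCC·A·A·BCC·D·D·CBD
    A ↦ CBD
    B ↦ BCC
    C ↦ D
    D ↦ A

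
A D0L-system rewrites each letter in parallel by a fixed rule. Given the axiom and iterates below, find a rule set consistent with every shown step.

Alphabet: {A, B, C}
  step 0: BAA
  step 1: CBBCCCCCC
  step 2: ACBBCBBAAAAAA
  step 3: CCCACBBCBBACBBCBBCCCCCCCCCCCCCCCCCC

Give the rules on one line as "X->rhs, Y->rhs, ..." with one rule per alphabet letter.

A->CCC, B->CBB, C->A

  step 2 ⇒ step 3: ACBBCBBAAAAAA ⇒ CCC·A·CBB·CBB·A·CBB·CBB·CCC·CCC·CCC·CCC·CCC·CCC
    A ↦ CCC
    B ↦ CBB
    C ↦ A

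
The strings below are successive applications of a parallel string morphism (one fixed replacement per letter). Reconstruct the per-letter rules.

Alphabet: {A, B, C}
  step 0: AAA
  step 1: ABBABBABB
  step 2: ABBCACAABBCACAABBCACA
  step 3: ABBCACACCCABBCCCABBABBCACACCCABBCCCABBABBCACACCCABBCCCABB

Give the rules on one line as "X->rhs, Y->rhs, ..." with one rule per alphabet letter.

A->ABB, B->CA, C->CCC

  step 2 ⇒ step 3: ABBCACAABBCACAABBCACA ⇒ ABB·CA·CA·CCC·ABB·CCC·ABB·ABB·CA·CA·CCC·ABB·CCC·ABB·ABB·CA·CA·CCC·ABB·CCC·ABB
    A ↦ ABB
    B ↦ CA
    C ↦ CCC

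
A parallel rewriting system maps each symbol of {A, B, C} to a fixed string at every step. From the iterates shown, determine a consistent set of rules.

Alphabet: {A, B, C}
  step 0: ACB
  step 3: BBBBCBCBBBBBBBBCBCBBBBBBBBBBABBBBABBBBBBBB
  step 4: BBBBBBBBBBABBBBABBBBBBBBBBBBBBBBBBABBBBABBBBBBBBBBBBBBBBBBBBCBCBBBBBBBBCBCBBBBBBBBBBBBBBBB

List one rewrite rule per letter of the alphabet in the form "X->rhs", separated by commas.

A->CBC, B->BB, C->BBA

  step 3 ⇒ step 4: BBBBCBCBBBBBBBBCBCBBBBBBBBBBABBBBABBBBBBBB ⇒ BB·BB·BB·BB·BBA·BB·BBA·BB·BB·BB·BB·BB·BB·BB·BB·BBA·BB·BBA·BB·BB·BB·BB·BB·BB·BB·BB·BB·BB·CBC·BB·BB·BB·BB·CBC·BB·BB·BB·BB·BB·BB·BB·BB
    A ↦ CBC
    B ↦ BB
    C ↦ BBA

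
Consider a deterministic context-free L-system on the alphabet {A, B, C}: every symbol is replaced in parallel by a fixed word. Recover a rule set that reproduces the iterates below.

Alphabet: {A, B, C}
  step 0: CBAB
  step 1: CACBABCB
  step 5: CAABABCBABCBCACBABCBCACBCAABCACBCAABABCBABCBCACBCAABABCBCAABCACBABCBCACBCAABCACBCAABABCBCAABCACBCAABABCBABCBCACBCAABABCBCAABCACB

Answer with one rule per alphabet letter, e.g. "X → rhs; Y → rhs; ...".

  step 0 ⇒ step 1: CBAB ⇒ CA·CB·AB·CB
    A ↦ AB
    B ↦ CB
    C ↦ CA

A->AB, B->CB, C->CA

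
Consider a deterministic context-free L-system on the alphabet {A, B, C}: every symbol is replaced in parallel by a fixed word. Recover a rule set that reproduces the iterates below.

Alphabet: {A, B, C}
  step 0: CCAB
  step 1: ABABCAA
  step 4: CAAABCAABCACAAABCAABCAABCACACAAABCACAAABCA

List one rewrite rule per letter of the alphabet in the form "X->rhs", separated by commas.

  step 0 ⇒ step 1: CCAB ⇒ AB·AB·CA·A
    A ↦ CA
    B ↦ A
    C ↦ AB

A->CA, B->A, C->AB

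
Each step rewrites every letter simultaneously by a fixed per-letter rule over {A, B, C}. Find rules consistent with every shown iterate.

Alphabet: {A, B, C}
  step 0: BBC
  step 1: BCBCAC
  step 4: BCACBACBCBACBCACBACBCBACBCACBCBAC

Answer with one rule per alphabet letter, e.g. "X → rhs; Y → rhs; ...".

A->B, B->BC, C->AC

  step 0 ⇒ step 1: BBC ⇒ BC·BC·AC
    B ↦ BC
    C ↦ AC
    A ↦ B  (constrained at step 1)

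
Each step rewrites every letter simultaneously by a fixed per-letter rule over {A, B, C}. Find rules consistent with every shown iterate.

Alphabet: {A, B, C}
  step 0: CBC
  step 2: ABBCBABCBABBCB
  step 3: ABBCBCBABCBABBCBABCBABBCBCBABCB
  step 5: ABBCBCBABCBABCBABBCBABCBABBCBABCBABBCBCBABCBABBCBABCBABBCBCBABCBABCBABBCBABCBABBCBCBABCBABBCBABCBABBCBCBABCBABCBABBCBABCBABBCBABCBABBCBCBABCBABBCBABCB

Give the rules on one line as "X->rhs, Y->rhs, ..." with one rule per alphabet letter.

A->ABB, B->CB, C->AB

  step 2 ⇒ step 3: ABBCBABCBABBCB ⇒ ABB·CB·CB·AB·CB·ABB·CB·AB·CB·ABB·CB·CB·AB·CB
    A ↦ ABB
    B ↦ CB
    C ↦ AB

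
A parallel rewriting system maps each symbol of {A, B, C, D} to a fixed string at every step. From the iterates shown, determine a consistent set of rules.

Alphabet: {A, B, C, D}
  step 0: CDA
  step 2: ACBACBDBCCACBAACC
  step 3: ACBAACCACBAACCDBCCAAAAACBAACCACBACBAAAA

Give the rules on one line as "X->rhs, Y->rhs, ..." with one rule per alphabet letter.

A->ACB, B->CC, C->AA, D->DB

  step 2 ⇒ step 3: ACBACBDBCCACBAACC ⇒ ACB·AA·CC·ACB·AA·CC·DB·CC·AA·AA·ACB·AA·CC·ACB·ACB·AA·AA
    A ↦ ACB
    B ↦ CC
    C ↦ AA
    D ↦ DB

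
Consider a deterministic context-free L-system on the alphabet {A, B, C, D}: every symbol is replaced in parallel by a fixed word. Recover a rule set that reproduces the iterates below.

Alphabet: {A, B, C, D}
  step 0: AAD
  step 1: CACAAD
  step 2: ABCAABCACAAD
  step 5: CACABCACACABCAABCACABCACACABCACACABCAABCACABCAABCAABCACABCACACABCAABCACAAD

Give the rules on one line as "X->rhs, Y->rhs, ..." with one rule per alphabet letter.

A->CA, B->C, C->AB, D->AD

  step 1 ⇒ step 2: CACAAD ⇒ AB·CA·AB·CA·CA·AD
    A ↦ CA
    C ↦ AB
    D ↦ AD
    B ↦ C  (constrained at step 2)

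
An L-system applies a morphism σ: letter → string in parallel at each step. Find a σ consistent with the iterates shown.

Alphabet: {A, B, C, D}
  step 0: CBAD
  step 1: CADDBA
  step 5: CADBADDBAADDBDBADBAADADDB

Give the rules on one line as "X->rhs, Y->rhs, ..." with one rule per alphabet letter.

  step 0 ⇒ step 1: CBAD ⇒ CA·D·DB·A
    A ↦ DB
    B ↦ D
    C ↦ CA
    D ↦ A

A->DB, B->D, C->CA, D->A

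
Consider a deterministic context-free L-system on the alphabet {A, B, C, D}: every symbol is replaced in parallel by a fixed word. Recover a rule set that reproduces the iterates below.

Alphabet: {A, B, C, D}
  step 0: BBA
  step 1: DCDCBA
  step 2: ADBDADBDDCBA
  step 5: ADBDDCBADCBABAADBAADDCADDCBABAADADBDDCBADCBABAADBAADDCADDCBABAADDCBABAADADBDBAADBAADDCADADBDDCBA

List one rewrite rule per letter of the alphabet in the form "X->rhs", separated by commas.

  step 1 ⇒ step 2: DCDCBA ⇒ AD·BD·AD·BD·DC·BA
    A ↦ BA
    B ↦ DC
    C ↦ BD
    D ↦ AD

A->BA, B->DC, C->BD, D->AD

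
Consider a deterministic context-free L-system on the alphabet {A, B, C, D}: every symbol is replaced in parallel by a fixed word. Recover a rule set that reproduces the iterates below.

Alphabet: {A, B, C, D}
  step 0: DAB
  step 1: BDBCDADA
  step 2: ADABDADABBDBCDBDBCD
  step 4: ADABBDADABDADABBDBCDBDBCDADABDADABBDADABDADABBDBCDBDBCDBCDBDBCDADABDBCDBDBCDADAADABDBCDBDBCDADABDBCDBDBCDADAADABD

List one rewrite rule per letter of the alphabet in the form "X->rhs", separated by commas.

  step 1 ⇒ step 2: BDBCDADA ⇒ ADA·BD·ADA·B·BD·BCD·BD·BCD
    A ↦ BCD
    B ↦ ADA
    C ↦ B
    D ↦ BD

A->BCD, B->ADA, C->B, D->BD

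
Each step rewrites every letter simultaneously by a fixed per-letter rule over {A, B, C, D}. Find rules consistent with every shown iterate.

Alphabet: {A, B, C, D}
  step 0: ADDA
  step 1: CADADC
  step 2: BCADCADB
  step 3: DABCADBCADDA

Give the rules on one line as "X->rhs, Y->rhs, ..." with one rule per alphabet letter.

A->C, B->DA, C->B, D->AD

  step 2 ⇒ step 3: BCADCADB ⇒ DA·B·C·AD·B·C·AD·DA
    A ↦ C
    B ↦ DA
    C ↦ B
    D ↦ AD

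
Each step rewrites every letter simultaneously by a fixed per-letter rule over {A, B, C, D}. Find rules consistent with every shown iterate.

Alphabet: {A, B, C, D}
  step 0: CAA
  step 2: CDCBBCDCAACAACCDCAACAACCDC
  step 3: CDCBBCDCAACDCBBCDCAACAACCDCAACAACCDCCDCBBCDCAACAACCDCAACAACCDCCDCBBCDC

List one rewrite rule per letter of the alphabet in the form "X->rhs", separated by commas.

  step 2 ⇒ step 3: CDCBBCDCAACAACCDCAACAACCDC ⇒ CDC·BB·CDC·A·A·CDC·BB·CDC·AAC·AAC·CDC·AAC·AAC·CDC·CDC·BB·CDC·AAC·AAC·CDC·AAC·AAC·CDC·CDC·BB·CDC
    A ↦ AAC
    B ↦ A
    C ↦ CDC
    D ↦ BB

A->AAC, B->A, C->CDC, D->BB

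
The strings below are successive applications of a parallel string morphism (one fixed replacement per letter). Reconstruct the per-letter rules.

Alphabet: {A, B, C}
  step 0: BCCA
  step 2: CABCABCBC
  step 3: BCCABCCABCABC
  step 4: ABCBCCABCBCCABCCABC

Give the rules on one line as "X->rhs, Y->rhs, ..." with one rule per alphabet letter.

  step 3 ⇒ step 4: BCCABCCABCABC ⇒ A·BC·BC·C·A·BC·BC·C·A·BC·C·A·BC
    A ↦ C
    B ↦ A
    C ↦ BC

A->C, B->A, C->BC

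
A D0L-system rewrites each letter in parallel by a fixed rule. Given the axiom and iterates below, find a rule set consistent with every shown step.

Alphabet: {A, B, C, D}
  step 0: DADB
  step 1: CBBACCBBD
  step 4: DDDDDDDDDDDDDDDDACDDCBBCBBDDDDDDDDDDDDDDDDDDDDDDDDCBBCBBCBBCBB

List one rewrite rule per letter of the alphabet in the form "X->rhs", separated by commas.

A->AC, B->D, C->DD, D->CBB

  step 0 ⇒ step 1: DADB ⇒ CBB·AC·CBB·D
    A ↦ AC
    B ↦ D
    D ↦ CBB
    C ↦ DD  (constrained at step 1)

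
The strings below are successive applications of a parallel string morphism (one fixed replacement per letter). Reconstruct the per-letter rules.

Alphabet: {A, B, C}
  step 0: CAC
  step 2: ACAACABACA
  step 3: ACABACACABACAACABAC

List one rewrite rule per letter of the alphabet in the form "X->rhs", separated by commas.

  step 2 ⇒ step 3: ACAACABACA ⇒ AC·AB·AC·AC·AB·AC·A·AC·AB·AC
    A ↦ AC
    B ↦ A
    C ↦ AB

A->AC, B->A, C->AB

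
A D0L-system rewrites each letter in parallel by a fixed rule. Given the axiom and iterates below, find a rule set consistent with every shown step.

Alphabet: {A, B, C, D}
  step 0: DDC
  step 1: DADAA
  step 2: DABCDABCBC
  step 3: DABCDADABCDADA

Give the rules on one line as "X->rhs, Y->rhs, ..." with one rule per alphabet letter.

A->BC, B->D, C->A, D->DA

  step 2 ⇒ step 3: DABCDABCBC ⇒ DA·BC·D·A·DA·BC·D·A·D·A
    A ↦ BC
    B ↦ D
    C ↦ A
    D ↦ DA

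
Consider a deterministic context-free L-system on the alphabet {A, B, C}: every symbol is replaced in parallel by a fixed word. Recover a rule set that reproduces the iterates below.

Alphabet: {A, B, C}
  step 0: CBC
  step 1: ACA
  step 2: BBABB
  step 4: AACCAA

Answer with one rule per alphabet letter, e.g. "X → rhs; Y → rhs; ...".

  step 1 ⇒ step 2: ACA ⇒ BB·A·BB
    A ↦ BB
    C ↦ A
  step 0 ⇒ step 1: CBC ⇒ A·C·A
    B ↦ C

A->BB, B->C, C->A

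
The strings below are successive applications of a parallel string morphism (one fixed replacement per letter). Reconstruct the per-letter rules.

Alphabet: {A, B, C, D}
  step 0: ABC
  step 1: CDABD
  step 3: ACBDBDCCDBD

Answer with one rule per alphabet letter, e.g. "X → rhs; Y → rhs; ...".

  step 0 ⇒ step 1: ABC ⇒ CD·A·BD
    A ↦ CD
    B ↦ A
    C ↦ BD
    D ↦ C  (constrained at step 1)

A->CD, B->A, C->BD, D->C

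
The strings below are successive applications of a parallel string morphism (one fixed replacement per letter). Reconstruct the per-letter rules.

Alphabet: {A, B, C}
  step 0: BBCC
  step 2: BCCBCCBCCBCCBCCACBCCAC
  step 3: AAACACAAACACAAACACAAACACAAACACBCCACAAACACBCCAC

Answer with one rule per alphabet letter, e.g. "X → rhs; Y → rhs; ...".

A->BCC, B->AA, C->AC

  step 2 ⇒ step 3: BCCBCCBCCBCCBCCACBCCAC ⇒ AA·AC·AC·AA·AC·AC·AA·AC·AC·AA·AC·AC·AA·AC·AC·BCC·AC·AA·AC·AC·BCC·AC
    A ↦ BCC
    B ↦ AA
    C ↦ AC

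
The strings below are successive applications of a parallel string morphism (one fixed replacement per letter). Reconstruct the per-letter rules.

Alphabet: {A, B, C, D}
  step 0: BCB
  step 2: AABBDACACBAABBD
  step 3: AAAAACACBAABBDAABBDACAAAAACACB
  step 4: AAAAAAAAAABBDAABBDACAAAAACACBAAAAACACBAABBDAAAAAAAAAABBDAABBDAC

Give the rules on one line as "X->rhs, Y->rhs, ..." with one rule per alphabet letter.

  step 3 ⇒ step 4: AAAAACACBAABBDAABBDACAAAAACACB ⇒ AA·AA·AA·AA·AA·BBD·AA·BBD·AC·AA·AA·AC·AC·B·AA·AA·AC·AC·B·AA·BBD·AA·AA·AA·AA·AA·BBD·AA·BBD·AC
    A ↦ AA
    B ↦ AC
    C ↦ BBD
    D ↦ B

A->AA, B->AC, C->BBD, D->B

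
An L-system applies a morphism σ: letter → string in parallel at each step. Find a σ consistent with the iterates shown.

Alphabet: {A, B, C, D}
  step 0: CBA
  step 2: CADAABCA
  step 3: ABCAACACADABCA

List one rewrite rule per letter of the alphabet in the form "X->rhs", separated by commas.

  step 2 ⇒ step 3: CADAABCA ⇒ AB·CA·A·CA·CA·D·AB·CA
    A ↦ CA
    B ↦ D
    C ↦ AB
    D ↦ A

A->CA, B->D, C->AB, D->A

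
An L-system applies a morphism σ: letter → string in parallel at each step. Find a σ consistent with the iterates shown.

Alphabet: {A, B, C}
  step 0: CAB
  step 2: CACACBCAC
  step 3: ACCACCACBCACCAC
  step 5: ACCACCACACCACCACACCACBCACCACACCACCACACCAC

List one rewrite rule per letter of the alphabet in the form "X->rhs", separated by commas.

A->C, B->BC, C->AC

  step 2 ⇒ step 3: CACACBCAC ⇒ AC·C·AC·C·AC·BC·AC·C·AC
    A ↦ C
    B ↦ BC
    C ↦ AC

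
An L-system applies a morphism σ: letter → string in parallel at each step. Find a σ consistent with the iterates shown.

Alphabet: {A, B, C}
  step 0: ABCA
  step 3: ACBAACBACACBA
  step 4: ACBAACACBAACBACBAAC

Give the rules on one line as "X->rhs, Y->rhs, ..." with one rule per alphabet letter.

  step 3 ⇒ step 4: ACBAACBACACBA ⇒ AC·B·A·AC·AC·B·A·AC·B·AC·B·A·AC
    A ↦ AC
    B ↦ A
    C ↦ B

A->AC, B->A, C->B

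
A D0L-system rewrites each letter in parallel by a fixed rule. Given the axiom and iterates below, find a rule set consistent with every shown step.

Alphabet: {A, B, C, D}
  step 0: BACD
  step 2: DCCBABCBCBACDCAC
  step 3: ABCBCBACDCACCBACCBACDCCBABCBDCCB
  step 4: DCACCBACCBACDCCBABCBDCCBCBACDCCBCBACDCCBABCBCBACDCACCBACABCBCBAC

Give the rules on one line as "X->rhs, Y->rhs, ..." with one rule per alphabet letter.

A->DC, B->AC, C->CB, D->AB

  step 3 ⇒ step 4: ABCBCBACDCACCBACCBACDCCBABCBDCCB ⇒ DC·AC·CB·AC·CB·AC·DC·CB·AB·CB·DC·CB·CB·AC·DC·CB·CB·AC·DC·CB·AB·CB·CB·AC·DC·AC·CB·AC·AB·CB·CB·AC
    A ↦ DC
    B ↦ AC
    C ↦ CB
    D ↦ AB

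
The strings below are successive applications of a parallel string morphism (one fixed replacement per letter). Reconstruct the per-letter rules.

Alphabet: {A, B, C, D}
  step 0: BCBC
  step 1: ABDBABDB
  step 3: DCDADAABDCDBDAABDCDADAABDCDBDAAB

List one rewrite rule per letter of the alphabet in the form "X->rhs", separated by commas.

A->DA, B->AB, C->DB, D->DC

  step 0 ⇒ step 1: BCBC ⇒ AB·DB·AB·DB
    B ↦ AB
    C ↦ DB
    A ↦ DA  (constrained at step 1)
    D ↦ DC  (constrained at step 1)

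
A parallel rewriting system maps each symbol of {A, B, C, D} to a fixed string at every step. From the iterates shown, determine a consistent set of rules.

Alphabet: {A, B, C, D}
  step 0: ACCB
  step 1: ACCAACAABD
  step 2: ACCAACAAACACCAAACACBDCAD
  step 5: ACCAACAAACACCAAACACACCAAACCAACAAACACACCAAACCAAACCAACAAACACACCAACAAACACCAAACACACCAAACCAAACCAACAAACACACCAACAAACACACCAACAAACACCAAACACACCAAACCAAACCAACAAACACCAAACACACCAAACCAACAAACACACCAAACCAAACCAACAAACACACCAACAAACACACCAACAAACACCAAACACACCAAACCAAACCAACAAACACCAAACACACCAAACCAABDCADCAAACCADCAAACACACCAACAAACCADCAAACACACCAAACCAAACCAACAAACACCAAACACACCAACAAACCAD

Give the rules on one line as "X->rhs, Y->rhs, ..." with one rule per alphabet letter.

  step 1 ⇒ step 2: ACCAACAABD ⇒ AC·CAA·CAA·AC·AC·CAA·AC·AC·BD·CAD
    A ↦ AC
    B ↦ BD
    C ↦ CAA
    D ↦ CAD

A->AC, B->BD, C->CAA, D->CAD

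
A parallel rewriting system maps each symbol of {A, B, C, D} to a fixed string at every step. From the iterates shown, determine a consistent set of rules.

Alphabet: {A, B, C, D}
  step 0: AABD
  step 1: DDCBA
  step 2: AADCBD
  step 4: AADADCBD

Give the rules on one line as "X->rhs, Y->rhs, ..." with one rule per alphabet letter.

  step 1 ⇒ step 2: DDCBA ⇒ A·A·D·CB·D
    A ↦ D
    B ↦ CB
    C ↦ D
    D ↦ A

A->D, B->CB, C->D, D->A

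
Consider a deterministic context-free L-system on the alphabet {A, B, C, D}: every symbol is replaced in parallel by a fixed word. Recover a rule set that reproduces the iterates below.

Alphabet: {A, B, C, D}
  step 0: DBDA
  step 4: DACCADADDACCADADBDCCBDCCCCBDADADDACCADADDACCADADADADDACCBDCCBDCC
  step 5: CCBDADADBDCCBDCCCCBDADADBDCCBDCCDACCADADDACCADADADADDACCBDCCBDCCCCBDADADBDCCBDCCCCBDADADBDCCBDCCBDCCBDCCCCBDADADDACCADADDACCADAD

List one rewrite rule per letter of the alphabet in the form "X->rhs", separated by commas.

  step 4 ⇒ step 5: DACCADADDACCADADBDCCBDCCCCBDADADDACCADADDACCADADADADDACCBDCCBDCC ⇒ CC·BD·AD·AD·BD·CC·BD·CC·CC·BD·AD·AD·BD·CC·BD·CC·DA·CC·AD·AD·DA·CC·AD·AD·AD·AD·DA·CC·BD·CC·BD·CC·CC·BD·AD·AD·BD·CC·BD·CC·CC·BD·AD·AD·BD·CC·BD·CC·BD·CC·BD·CC·CC·BD·AD·AD·DA·CC·AD·AD·DA·CC·AD·AD
    A ↦ BD
    B ↦ DA
    C ↦ AD
    D ↦ CC

A->BD, B->DA, C->AD, D->CC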